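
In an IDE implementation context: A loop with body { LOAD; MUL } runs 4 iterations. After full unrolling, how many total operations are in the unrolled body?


Loop body operations: LOAD, MUL (2 ops per iteration)
Unrolling 4 iterations:
  Iteration 1: LOAD, MUL (2 ops)
  Iteration 2: LOAD, MUL (2 ops)
  Iteration 3: LOAD, MUL (2 ops)
  Iteration 4: LOAD, MUL (2 ops)
Total: 4 iterations * 2 ops/iter = 8 operations

8


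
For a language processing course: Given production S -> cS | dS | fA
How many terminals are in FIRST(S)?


Production: S -> cS | dS | fA
Examining each alternative for leading terminals:
  S -> cS : first terminal = 'c'
  S -> dS : first terminal = 'd'
  S -> fA : first terminal = 'f'
FIRST(S) = {c, d, f}
Count: 3

3


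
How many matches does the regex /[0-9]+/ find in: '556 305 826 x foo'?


Pattern: /[0-9]+/ (int literals)
Input: '556 305 826 x foo'
Scanning for matches:
  Match 1: '556'
  Match 2: '305'
  Match 3: '826'
Total matches: 3

3


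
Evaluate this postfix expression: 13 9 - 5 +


Processing tokens left to right:
Push 13, Push 9
Pop 13 and 9, compute 13 - 9 = 4, push 4
Push 5
Pop 4 and 5, compute 4 + 5 = 9, push 9
Stack result: 9

9


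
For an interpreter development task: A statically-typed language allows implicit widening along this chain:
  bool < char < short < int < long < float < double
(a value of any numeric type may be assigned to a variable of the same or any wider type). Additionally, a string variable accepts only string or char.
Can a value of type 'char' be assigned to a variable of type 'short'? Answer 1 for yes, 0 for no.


Target variable type: short
Source value type: char
Numeric ranks: char=1, short=2
Widening allowed iff rank(source) <= rank(target): 1 <= 2? Yes
Result: 1

1


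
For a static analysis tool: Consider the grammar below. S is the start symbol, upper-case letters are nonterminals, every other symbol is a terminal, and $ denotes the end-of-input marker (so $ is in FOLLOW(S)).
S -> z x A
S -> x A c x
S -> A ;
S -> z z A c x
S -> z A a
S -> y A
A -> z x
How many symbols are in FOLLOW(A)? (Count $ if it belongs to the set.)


S is the start symbol and does not occur in any rule body, so FOLLOW(S) = {$}.
Examining every occurrence of A in a rule body:
  S -> z x A : A is at the right end -> add FOLLOW(S) = {$}
  S -> x A c x : A is followed by terminal 'c' -> add 'c'
  S -> A ; : A is followed by terminal ';' -> add ';'
  S -> z z A c x : A is followed by terminal 'c' -> add 'c' (already in the set)
  S -> z A a : A is followed by terminal 'a' -> add 'a'
  S -> y A : A is at the right end -> add FOLLOW(S) = {$} (already in the set)
  A -> z x : A does not occur in the body -> contributes nothing
FOLLOW(A) = {;, a, c, $}
Count: 4

4


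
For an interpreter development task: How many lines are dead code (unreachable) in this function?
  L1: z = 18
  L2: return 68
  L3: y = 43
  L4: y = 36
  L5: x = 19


Analyzing control flow:
  L1: reachable (before return)
  L2: reachable (return statement)
  L3: DEAD (after return at L2)
  L4: DEAD (after return at L2)
  L5: DEAD (after return at L2)
Return at L2, total lines = 5
Dead lines: L3 through L5
Count: 3

3


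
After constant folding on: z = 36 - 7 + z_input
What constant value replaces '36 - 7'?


Identifying constant sub-expression:
  Original: z = 36 - 7 + z_input
  36 and 7 are both compile-time constants
  Evaluating: 36 - 7 = 29
  After folding: z = 29 + z_input

29


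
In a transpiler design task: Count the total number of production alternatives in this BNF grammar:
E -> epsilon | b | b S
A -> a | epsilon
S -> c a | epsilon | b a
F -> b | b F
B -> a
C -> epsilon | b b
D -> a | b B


Counting alternatives per rule:
  E: 3 alternative(s)
  A: 2 alternative(s)
  S: 3 alternative(s)
  F: 2 alternative(s)
  B: 1 alternative(s)
  C: 2 alternative(s)
  D: 2 alternative(s)
Sum: 3 + 2 + 3 + 2 + 1 + 2 + 2 = 15

15


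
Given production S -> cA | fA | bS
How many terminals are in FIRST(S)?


Production: S -> cA | fA | bS
Examining each alternative for leading terminals:
  S -> cA : first terminal = 'c'
  S -> fA : first terminal = 'f'
  S -> bS : first terminal = 'b'
FIRST(S) = {b, c, f}
Count: 3

3


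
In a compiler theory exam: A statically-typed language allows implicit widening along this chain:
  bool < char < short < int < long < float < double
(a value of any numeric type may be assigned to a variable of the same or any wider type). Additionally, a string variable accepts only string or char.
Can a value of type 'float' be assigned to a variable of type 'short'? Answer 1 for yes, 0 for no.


Target variable type: short
Source value type: float
Numeric ranks: float=5, short=2
Widening allowed iff rank(source) <= rank(target): 5 <= 2? No
Result: 0

0


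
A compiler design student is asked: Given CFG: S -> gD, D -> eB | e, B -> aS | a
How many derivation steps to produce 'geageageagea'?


Grammar: S -> gD, D -> eB | e, B -> aS | a
Deriving 'geageageagea':
Step 1: S -> gD => gD
Step 2: D -> eB => geB
Step 3: B -> aS => geaS
Step 4: S -> gD => geagD
Step 5: D -> eB => geageB
Step 6: B -> aS => geageaS
Step 7: S -> gD => geageagD
Step 8: D -> eB => geageageB
Step 9: B -> aS => geageageaS
Step 10: S -> gD => geageageagD
Step 11: D -> eB => geageageageB
Step 12: B -> a => geageageagea
Total derivation steps: 12

12


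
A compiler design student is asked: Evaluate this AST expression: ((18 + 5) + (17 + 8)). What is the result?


Expression: ((18 + 5) + (17 + 8))
Evaluating step by step:
  18 + 5 = 23
  17 + 8 = 25
  23 + 25 = 48
Result: 48

48


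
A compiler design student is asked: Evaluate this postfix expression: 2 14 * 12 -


Processing tokens left to right:
Push 2, Push 14
Pop 2 and 14, compute 2 * 14 = 28, push 28
Push 12
Pop 28 and 12, compute 28 - 12 = 16, push 16
Stack result: 16

16


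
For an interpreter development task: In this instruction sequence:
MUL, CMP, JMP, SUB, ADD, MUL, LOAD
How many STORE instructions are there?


Scanning instruction sequence for STORE:
  Position 1: MUL
  Position 2: CMP
  Position 3: JMP
  Position 4: SUB
  Position 5: ADD
  Position 6: MUL
  Position 7: LOAD
Matches at positions: []
Total STORE count: 0

0


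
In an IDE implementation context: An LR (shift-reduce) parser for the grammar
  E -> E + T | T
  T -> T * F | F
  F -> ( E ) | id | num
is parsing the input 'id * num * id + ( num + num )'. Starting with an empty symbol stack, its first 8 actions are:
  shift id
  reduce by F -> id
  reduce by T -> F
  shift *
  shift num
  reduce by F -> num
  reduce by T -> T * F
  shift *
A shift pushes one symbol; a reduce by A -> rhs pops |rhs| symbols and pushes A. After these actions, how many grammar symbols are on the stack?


Tracking the symbol stack through each action:
  Action 1: shift 'id' : push -> stack = [id] (size 1)
  Action 2: reduce by F -> id : pop 1, push F -> stack = [F] (size 1)
  Action 3: reduce by T -> F : pop 1, push T -> stack = [T] (size 1)
  Action 4: shift '*' : push -> stack = [T, *] (size 2)
  Action 5: shift 'num' : push -> stack = [T, *, num] (size 3)
  Action 6: reduce by F -> num : pop 1, push F -> stack = [T, *, F] (size 3)
  Action 7: reduce by T -> T * F : pop 3, push T -> stack = [T] (size 1)
  Action 8: shift '*' : push -> stack = [T, *] (size 2)
Final stack size: 2

2


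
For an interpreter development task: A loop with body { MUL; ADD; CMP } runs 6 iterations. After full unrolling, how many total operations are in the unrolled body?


Loop body operations: MUL, ADD, CMP (3 ops per iteration)
Unrolling 6 iterations:
  Iteration 1: MUL, ADD, CMP (3 ops)
  Iteration 2: MUL, ADD, CMP (3 ops)
  Iteration 3: MUL, ADD, CMP (3 ops)
  Iteration 4: MUL, ADD, CMP (3 ops)
  Iteration 5: MUL, ADD, CMP (3 ops)
  Iteration 6: MUL, ADD, CMP (3 ops)
Total: 6 iterations * 3 ops/iter = 18 operations

18


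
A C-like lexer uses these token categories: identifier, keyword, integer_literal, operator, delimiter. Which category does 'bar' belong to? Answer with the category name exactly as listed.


Token: 'bar'
Checking categories:
  identifier: YES
  integer_literal: no
  operator: no
  keyword: no
  delimiter: no
Category: identifier

identifier


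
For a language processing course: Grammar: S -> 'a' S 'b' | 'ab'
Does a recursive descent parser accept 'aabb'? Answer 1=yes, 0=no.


Grammar accepts strings of the form a^n b^n (n >= 1)
Word: 'aabb'
Counting: 2 a's and 2 b's
Check: 2 == 2? Yes
Derivation (S -> aSb applied 1 time(s), then S -> ab): S => aSb => aabb
Accepted

1


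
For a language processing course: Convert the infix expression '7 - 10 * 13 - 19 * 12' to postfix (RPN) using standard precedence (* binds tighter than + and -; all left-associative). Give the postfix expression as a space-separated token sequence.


Applying the shunting-yard algorithm:
  Operand 7 -> output
  Push '-' onto operator stack -> op-stack: [-]
  Operand 10 -> output
  Push '*' onto operator stack -> op-stack: [-, *]
  Operand 13 -> output
  See '-' (prec 1); top '*' (prec 2) >= it -> pop '*' to output
  See '-' (prec 1); top '-' (prec 1) >= it -> pop '-' to output
  Push '-' onto operator stack -> op-stack: [-]
  Operand 19 -> output
  Push '*' onto operator stack -> op-stack: [-, *]
  Operand 12 -> output
  End of input: pop '*' to output
  End of input: pop '-' to output
Postfix result: 7 10 13 * - 19 12 * -

7 10 13 * - 19 12 * -


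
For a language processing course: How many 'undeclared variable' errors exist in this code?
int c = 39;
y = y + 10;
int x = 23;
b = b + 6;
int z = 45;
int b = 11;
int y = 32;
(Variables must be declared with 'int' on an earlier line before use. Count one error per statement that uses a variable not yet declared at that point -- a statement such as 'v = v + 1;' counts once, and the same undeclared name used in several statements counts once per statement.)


Scanning code line by line:
  Line 1: declare 'c' -> declared = ['c']
  Line 2: use 'y' -> ERROR (undeclared)
  Line 3: declare 'x' -> declared = ['c', 'x']
  Line 4: use 'b' -> ERROR (undeclared)
  Line 5: declare 'z' -> declared = ['c', 'x', 'z']
  Line 6: declare 'b' -> declared = ['b', 'c', 'x', 'z']
  Line 7: declare 'y' -> declared = ['b', 'c', 'x', 'y', 'z']
Total undeclared variable errors: 2

2


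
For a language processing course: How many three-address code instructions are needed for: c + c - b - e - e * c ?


Expression: c + c - b - e - e * c
Generating three-address code (respecting * over +/- precedence):
  Instruction 1: t1 = e * c
  Instruction 2: t2 = c + c
  Instruction 3: t3 = t2 - b
  Instruction 4: t4 = t3 - e
  Instruction 5: t5 = t4 - t1
Total instructions: 5

5


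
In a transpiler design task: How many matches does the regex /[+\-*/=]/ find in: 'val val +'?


Pattern: /[+\-*/=]/ (operators)
Input: 'val val +'
Scanning for matches:
  Match 1: '+'
Total matches: 1

1


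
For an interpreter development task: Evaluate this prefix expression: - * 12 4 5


Parsing prefix expression: - * 12 4 5
Step 1: Innermost operation '* 12 4'
  12 * 4 = 48
Step 2: Outer operation '- [48] 5'
  48 - 5 = 43

43


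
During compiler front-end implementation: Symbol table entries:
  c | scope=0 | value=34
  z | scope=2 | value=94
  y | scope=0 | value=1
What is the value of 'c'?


Searching symbol table for 'c':
  c | scope=0 | value=34 <- MATCH
  z | scope=2 | value=94
  y | scope=0 | value=1
Found 'c' at scope 0 with value 34

34


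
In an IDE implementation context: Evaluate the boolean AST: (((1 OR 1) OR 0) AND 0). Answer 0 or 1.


Step 1: Evaluate inner node
  1 OR 1 = 1
Step 2: Evaluate next node
  1 OR 0 = 1
Step 3: Evaluate root node
  1 AND 0 = 0

0


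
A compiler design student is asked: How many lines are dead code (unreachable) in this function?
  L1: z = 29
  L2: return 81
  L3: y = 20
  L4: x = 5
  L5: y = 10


Analyzing control flow:
  L1: reachable (before return)
  L2: reachable (return statement)
  L3: DEAD (after return at L2)
  L4: DEAD (after return at L2)
  L5: DEAD (after return at L2)
Return at L2, total lines = 5
Dead lines: L3 through L5
Count: 3

3


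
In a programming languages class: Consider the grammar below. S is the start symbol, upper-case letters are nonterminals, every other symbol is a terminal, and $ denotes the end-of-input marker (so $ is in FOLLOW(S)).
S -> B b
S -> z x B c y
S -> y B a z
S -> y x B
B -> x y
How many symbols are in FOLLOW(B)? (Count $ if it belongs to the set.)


S is the start symbol and does not occur in any rule body, so FOLLOW(S) = {$}.
Examining every occurrence of B in a rule body:
  S -> B b : B is followed by terminal 'b' -> add 'b'
  S -> z x B c y : B is followed by terminal 'c' -> add 'c'
  S -> y B a z : B is followed by terminal 'a' -> add 'a'
  S -> y x B : B is at the right end -> add FOLLOW(S) = {$}
  B -> x y : B does not occur in the body -> contributes nothing
FOLLOW(B) = {a, b, c, $}
Count: 4

4


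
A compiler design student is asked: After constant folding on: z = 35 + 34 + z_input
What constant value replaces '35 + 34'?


Identifying constant sub-expression:
  Original: z = 35 + 34 + z_input
  35 and 34 are both compile-time constants
  Evaluating: 35 + 34 = 69
  After folding: z = 69 + z_input

69


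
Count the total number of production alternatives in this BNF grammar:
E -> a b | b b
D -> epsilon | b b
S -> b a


Counting alternatives per rule:
  E: 2 alternative(s)
  D: 2 alternative(s)
  S: 1 alternative(s)
Sum: 2 + 2 + 1 = 5

5


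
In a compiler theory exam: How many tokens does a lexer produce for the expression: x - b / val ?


Scanning 'x - b / val'
Token 1: 'x' -> identifier
Token 2: '-' -> operator
Token 3: 'b' -> identifier
Token 4: '/' -> operator
Token 5: 'val' -> identifier
Total tokens: 5

5


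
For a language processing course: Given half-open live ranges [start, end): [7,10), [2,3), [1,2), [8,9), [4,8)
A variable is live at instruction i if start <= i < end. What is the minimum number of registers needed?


Live ranges:
  Var0: [7, 10)
  Var1: [2, 3)
  Var2: [1, 2)
  Var3: [8, 9)
  Var4: [4, 8)
Sweep-line events (position, delta, active):
  pos=1 start -> active=1
  pos=2 end -> active=0
  pos=2 start -> active=1
  pos=3 end -> active=0
  pos=4 start -> active=1
  pos=7 start -> active=2
  pos=8 end -> active=1
  pos=8 start -> active=2
  pos=9 end -> active=1
  pos=10 end -> active=0
Maximum simultaneous active: 2
Minimum registers needed: 2

2


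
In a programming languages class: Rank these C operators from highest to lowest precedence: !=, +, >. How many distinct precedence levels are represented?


Looking up precedence for each operator:
  != -> precedence 3
  + -> precedence 5
  > -> precedence 4
Sorted highest to lowest: +, >, !=
Distinct precedence values: [5, 4, 3]
Number of distinct levels: 3

3


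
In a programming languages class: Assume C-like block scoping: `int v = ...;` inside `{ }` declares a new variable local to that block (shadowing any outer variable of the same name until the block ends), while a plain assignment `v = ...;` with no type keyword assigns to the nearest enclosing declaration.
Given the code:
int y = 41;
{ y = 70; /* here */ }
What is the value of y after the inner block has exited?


Analyzing scoping rules:
Outer scope: declares y = 41
Inner block: 'y = 70;' has no type keyword, so it is an assignment to the outer y (no shadowing)
The assignment changed the outer variable itself, so the new value persists after the block -> 70
Result: 70

70


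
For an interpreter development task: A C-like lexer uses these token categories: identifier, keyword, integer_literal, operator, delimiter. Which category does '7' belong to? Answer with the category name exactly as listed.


Token: '7'
Checking categories:
  identifier: no
  integer_literal: YES
  operator: no
  keyword: no
  delimiter: no
Category: integer_literal

integer_literal


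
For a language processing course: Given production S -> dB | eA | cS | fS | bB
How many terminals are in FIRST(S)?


Production: S -> dB | eA | cS | fS | bB
Examining each alternative for leading terminals:
  S -> dB : first terminal = 'd'
  S -> eA : first terminal = 'e'
  S -> cS : first terminal = 'c'
  S -> fS : first terminal = 'f'
  S -> bB : first terminal = 'b'
FIRST(S) = {b, c, d, e, f}
Count: 5

5


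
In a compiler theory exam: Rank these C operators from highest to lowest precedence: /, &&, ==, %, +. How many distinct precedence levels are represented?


Looking up precedence for each operator:
  / -> precedence 6
  && -> precedence 2
  == -> precedence 3
  % -> precedence 6
  + -> precedence 5
Sorted highest to lowest: /, %, +, ==, &&
Distinct precedence values: [6, 5, 3, 2]
Number of distinct levels: 4

4


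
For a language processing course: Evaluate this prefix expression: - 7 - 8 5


Parsing prefix expression: - 7 - 8 5
Step 1: Innermost operation '- 8 5'
  8 - 5 = 3
Step 2: Outer operation '- 7 [3]'
  7 - 3 = 4

4


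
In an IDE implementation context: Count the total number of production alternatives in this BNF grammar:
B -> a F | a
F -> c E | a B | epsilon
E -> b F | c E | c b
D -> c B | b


Counting alternatives per rule:
  B: 2 alternative(s)
  F: 3 alternative(s)
  E: 3 alternative(s)
  D: 2 alternative(s)
Sum: 2 + 3 + 3 + 2 = 10

10


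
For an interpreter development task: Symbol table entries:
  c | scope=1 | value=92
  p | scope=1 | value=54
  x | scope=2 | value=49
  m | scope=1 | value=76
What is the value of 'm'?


Searching symbol table for 'm':
  c | scope=1 | value=92
  p | scope=1 | value=54
  x | scope=2 | value=49
  m | scope=1 | value=76 <- MATCH
Found 'm' at scope 1 with value 76

76


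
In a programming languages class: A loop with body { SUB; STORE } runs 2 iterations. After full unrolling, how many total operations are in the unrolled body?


Loop body operations: SUB, STORE (2 ops per iteration)
Unrolling 2 iterations:
  Iteration 1: SUB, STORE (2 ops)
  Iteration 2: SUB, STORE (2 ops)
Total: 2 iterations * 2 ops/iter = 4 operations

4


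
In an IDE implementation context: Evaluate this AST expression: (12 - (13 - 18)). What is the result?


Expression: (12 - (13 - 18))
Evaluating step by step:
  13 - 18 = -5
  12 - -5 = 17
Result: 17

17


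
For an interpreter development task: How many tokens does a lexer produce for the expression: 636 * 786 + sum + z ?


Scanning '636 * 786 + sum + z'
Token 1: '636' -> integer_literal
Token 2: '*' -> operator
Token 3: '786' -> integer_literal
Token 4: '+' -> operator
Token 5: 'sum' -> identifier
Token 6: '+' -> operator
Token 7: 'z' -> identifier
Total tokens: 7

7


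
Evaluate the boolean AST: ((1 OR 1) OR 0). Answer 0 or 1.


Step 1: Evaluate inner node
  1 OR 1 = 1
Step 2: Evaluate root node
  1 OR 0 = 1

1


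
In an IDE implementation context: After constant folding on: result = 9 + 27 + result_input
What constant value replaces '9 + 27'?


Identifying constant sub-expression:
  Original: result = 9 + 27 + result_input
  9 and 27 are both compile-time constants
  Evaluating: 9 + 27 = 36
  After folding: result = 36 + result_input

36


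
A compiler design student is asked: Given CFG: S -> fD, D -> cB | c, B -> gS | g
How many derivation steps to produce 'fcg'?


Grammar: S -> fD, D -> cB | c, B -> gS | g
Deriving 'fcg':
Step 1: S -> fD => fD
Step 2: D -> cB => fcB
Step 3: B -> g => fcg
Total derivation steps: 3

3


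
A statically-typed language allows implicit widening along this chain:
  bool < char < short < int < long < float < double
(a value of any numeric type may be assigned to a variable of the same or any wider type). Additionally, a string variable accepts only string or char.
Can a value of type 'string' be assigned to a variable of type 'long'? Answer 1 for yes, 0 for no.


Target variable type: long
Source value type: string
Rule: string cannot widen to any numeric type
Result: 0

0


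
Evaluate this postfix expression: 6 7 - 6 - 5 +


Processing tokens left to right:
Push 6, Push 7
Pop 6 and 7, compute 6 - 7 = -1, push -1
Push 6
Pop -1 and 6, compute -1 - 6 = -7, push -7
Push 5
Pop -7 and 5, compute -7 + 5 = -2, push -2
Stack result: -2

-2


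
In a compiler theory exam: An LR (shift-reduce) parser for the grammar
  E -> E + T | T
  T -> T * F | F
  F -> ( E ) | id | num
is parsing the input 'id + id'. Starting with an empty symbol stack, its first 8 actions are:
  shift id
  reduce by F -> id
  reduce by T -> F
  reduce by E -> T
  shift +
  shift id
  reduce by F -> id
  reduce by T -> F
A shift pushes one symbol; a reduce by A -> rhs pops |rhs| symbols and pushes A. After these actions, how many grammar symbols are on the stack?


Tracking the symbol stack through each action:
  Action 1: shift 'id' : push -> stack = [id] (size 1)
  Action 2: reduce by F -> id : pop 1, push F -> stack = [F] (size 1)
  Action 3: reduce by T -> F : pop 1, push T -> stack = [T] (size 1)
  Action 4: reduce by E -> T : pop 1, push E -> stack = [E] (size 1)
  Action 5: shift '+' : push -> stack = [E, +] (size 2)
  Action 6: shift 'id' : push -> stack = [E, +, id] (size 3)
  Action 7: reduce by F -> id : pop 1, push F -> stack = [E, +, F] (size 3)
  Action 8: reduce by T -> F : pop 1, push T -> stack = [E, +, T] (size 3)
Final stack size: 3

3


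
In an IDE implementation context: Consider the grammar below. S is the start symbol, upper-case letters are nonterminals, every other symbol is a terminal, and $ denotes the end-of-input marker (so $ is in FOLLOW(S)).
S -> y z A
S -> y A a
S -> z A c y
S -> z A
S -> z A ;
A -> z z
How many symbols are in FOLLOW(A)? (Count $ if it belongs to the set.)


S is the start symbol and does not occur in any rule body, so FOLLOW(S) = {$}.
Examining every occurrence of A in a rule body:
  S -> y z A : A is at the right end -> add FOLLOW(S) = {$}
  S -> y A a : A is followed by terminal 'a' -> add 'a'
  S -> z A c y : A is followed by terminal 'c' -> add 'c'
  S -> z A : A is at the right end -> add FOLLOW(S) = {$} (already in the set)
  S -> z A ; : A is followed by terminal ';' -> add ';'
  A -> z z : A does not occur in the body -> contributes nothing
FOLLOW(A) = {;, a, c, $}
Count: 4

4


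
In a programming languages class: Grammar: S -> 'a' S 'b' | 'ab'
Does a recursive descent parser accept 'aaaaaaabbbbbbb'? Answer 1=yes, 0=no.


Grammar accepts strings of the form a^n b^n (n >= 1)
Word: 'aaaaaaabbbbbbb'
Counting: 7 a's and 7 b's
Check: 7 == 7? Yes
Derivation (S -> aSb applied 6 time(s), then S -> ab): S => aSb => aaSbb => aaaSbbb => aaaaSbbbb => aaaaaSbbbbb => aaaaaaSbbbbbb => aaaaaaabbbbbbb
Accepted

1


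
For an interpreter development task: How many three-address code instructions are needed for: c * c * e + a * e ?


Expression: c * c * e + a * e
Generating three-address code (respecting * over +/- precedence):
  Instruction 1: t1 = c * c
  Instruction 2: t2 = t1 * e
  Instruction 3: t3 = a * e
  Instruction 4: t4 = t2 + t3
Total instructions: 4

4


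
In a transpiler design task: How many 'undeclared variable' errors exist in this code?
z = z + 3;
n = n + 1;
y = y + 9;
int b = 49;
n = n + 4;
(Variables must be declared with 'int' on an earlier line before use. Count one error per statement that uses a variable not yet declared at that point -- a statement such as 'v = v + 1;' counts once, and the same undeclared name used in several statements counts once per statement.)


Scanning code line by line:
  Line 1: use 'z' -> ERROR (undeclared)
  Line 2: use 'n' -> ERROR (undeclared)
  Line 3: use 'y' -> ERROR (undeclared)
  Line 4: declare 'b' -> declared = ['b']
  Line 5: use 'n' -> ERROR (undeclared)
Total undeclared variable errors: 4

4


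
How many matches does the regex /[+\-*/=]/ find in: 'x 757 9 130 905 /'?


Pattern: /[+\-*/=]/ (operators)
Input: 'x 757 9 130 905 /'
Scanning for matches:
  Match 1: '/'
Total matches: 1

1


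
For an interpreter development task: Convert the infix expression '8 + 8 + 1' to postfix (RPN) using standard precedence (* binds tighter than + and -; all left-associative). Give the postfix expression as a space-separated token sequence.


Applying the shunting-yard algorithm:
  Operand 8 -> output
  Push '+' onto operator stack -> op-stack: [+]
  Operand 8 -> output
  See '+' (prec 1); top '+' (prec 1) >= it -> pop '+' to output
  Push '+' onto operator stack -> op-stack: [+]
  Operand 1 -> output
  End of input: pop '+' to output
Postfix result: 8 8 + 1 +

8 8 + 1 +


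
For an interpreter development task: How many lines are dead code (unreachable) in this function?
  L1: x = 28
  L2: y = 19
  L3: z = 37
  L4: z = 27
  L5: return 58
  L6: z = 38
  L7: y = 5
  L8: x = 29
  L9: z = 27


Analyzing control flow:
  L1: reachable (before return)
  L2: reachable (before return)
  L3: reachable (before return)
  L4: reachable (before return)
  L5: reachable (return statement)
  L6: DEAD (after return at L5)
  L7: DEAD (after return at L5)
  L8: DEAD (after return at L5)
  L9: DEAD (after return at L5)
Return at L5, total lines = 9
Dead lines: L6 through L9
Count: 4

4


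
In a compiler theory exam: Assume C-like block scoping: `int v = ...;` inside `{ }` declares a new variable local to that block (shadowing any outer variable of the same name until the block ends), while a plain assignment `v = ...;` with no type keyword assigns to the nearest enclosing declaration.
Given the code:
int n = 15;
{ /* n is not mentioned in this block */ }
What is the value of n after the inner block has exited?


Analyzing scoping rules:
Outer scope: declares n = 15
Inner block: n is neither redeclared nor assigned -> unchanged
After the block -> 15
Result: 15

15


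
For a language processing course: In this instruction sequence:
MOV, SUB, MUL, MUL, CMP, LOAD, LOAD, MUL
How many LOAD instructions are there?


Scanning instruction sequence for LOAD:
  Position 1: MOV
  Position 2: SUB
  Position 3: MUL
  Position 4: MUL
  Position 5: CMP
  Position 6: LOAD <- MATCH
  Position 7: LOAD <- MATCH
  Position 8: MUL
Matches at positions: [6, 7]
Total LOAD count: 2

2


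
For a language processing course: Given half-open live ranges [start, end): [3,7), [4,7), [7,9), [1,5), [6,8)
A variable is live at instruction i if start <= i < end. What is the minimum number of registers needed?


Live ranges:
  Var0: [3, 7)
  Var1: [4, 7)
  Var2: [7, 9)
  Var3: [1, 5)
  Var4: [6, 8)
Sweep-line events (position, delta, active):
  pos=1 start -> active=1
  pos=3 start -> active=2
  pos=4 start -> active=3
  pos=5 end -> active=2
  pos=6 start -> active=3
  pos=7 end -> active=2
  pos=7 end -> active=1
  pos=7 start -> active=2
  pos=8 end -> active=1
  pos=9 end -> active=0
Maximum simultaneous active: 3
Minimum registers needed: 3

3


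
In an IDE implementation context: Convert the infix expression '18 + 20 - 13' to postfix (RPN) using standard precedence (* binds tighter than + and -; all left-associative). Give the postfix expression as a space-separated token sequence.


Applying the shunting-yard algorithm:
  Operand 18 -> output
  Push '+' onto operator stack -> op-stack: [+]
  Operand 20 -> output
  See '-' (prec 1); top '+' (prec 1) >= it -> pop '+' to output
  Push '-' onto operator stack -> op-stack: [-]
  Operand 13 -> output
  End of input: pop '-' to output
Postfix result: 18 20 + 13 -

18 20 + 13 -


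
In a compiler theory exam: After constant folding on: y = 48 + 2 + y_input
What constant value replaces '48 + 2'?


Identifying constant sub-expression:
  Original: y = 48 + 2 + y_input
  48 and 2 are both compile-time constants
  Evaluating: 48 + 2 = 50
  After folding: y = 50 + y_input

50


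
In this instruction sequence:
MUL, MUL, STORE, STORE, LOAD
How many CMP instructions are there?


Scanning instruction sequence for CMP:
  Position 1: MUL
  Position 2: MUL
  Position 3: STORE
  Position 4: STORE
  Position 5: LOAD
Matches at positions: []
Total CMP count: 0

0


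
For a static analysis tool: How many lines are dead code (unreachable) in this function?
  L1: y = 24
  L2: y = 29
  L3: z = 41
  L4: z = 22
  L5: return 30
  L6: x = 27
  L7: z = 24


Analyzing control flow:
  L1: reachable (before return)
  L2: reachable (before return)
  L3: reachable (before return)
  L4: reachable (before return)
  L5: reachable (return statement)
  L6: DEAD (after return at L5)
  L7: DEAD (after return at L5)
Return at L5, total lines = 7
Dead lines: L6 through L7
Count: 2

2


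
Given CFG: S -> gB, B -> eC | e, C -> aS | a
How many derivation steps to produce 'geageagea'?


Grammar: S -> gB, B -> eC | e, C -> aS | a
Deriving 'geageagea':
Step 1: S -> gB => gB
Step 2: B -> eC => geC
Step 3: C -> aS => geaS
Step 4: S -> gB => geagB
Step 5: B -> eC => geageC
Step 6: C -> aS => geageaS
Step 7: S -> gB => geageagB
Step 8: B -> eC => geageageC
Step 9: C -> a => geageagea
Total derivation steps: 9

9


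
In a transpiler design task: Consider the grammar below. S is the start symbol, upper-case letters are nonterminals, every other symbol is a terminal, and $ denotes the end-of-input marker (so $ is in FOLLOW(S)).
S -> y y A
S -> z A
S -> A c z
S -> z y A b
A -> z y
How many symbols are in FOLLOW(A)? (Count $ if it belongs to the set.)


S is the start symbol and does not occur in any rule body, so FOLLOW(S) = {$}.
Examining every occurrence of A in a rule body:
  S -> y y A : A is at the right end -> add FOLLOW(S) = {$}
  S -> z A : A is at the right end -> add FOLLOW(S) = {$} (already in the set)
  S -> A c z : A is followed by terminal 'c' -> add 'c'
  S -> z y A b : A is followed by terminal 'b' -> add 'b'
  A -> z y : A does not occur in the body -> contributes nothing
FOLLOW(A) = {b, c, $}
Count: 3

3


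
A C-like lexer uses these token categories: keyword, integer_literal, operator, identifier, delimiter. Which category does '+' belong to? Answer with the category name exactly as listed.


Token: '+'
Checking categories:
  identifier: no
  integer_literal: no
  operator: YES
  keyword: no
  delimiter: no
Category: operator

operator


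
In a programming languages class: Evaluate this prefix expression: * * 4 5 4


Parsing prefix expression: * * 4 5 4
Step 1: Innermost operation '* 4 5'
  4 * 5 = 20
Step 2: Outer operation '* [20] 4'
  20 * 4 = 80

80


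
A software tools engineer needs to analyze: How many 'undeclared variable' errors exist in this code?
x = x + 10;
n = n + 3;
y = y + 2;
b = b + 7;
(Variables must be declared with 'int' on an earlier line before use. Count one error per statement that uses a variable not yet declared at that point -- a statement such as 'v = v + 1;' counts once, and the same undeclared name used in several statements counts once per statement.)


Scanning code line by line:
  Line 1: use 'x' -> ERROR (undeclared)
  Line 2: use 'n' -> ERROR (undeclared)
  Line 3: use 'y' -> ERROR (undeclared)
  Line 4: use 'b' -> ERROR (undeclared)
Total undeclared variable errors: 4

4


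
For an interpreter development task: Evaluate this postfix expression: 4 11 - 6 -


Processing tokens left to right:
Push 4, Push 11
Pop 4 and 11, compute 4 - 11 = -7, push -7
Push 6
Pop -7 and 6, compute -7 - 6 = -13, push -13
Stack result: -13

-13


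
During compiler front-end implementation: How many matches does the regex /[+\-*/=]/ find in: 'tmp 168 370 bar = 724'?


Pattern: /[+\-*/=]/ (operators)
Input: 'tmp 168 370 bar = 724'
Scanning for matches:
  Match 1: '='
Total matches: 1

1


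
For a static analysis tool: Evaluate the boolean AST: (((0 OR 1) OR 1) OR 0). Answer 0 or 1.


Step 1: Evaluate inner node
  0 OR 1 = 1
Step 2: Evaluate next node
  1 OR 1 = 1
Step 3: Evaluate root node
  1 OR 0 = 1

1


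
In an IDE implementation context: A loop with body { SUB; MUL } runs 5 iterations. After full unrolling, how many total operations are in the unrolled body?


Loop body operations: SUB, MUL (2 ops per iteration)
Unrolling 5 iterations:
  Iteration 1: SUB, MUL (2 ops)
  Iteration 2: SUB, MUL (2 ops)
  Iteration 3: SUB, MUL (2 ops)
  Iteration 4: SUB, MUL (2 ops)
  Iteration 5: SUB, MUL (2 ops)
Total: 5 iterations * 2 ops/iter = 10 operations

10


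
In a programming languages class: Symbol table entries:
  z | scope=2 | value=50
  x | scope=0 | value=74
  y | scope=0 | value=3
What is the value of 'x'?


Searching symbol table for 'x':
  z | scope=2 | value=50
  x | scope=0 | value=74 <- MATCH
  y | scope=0 | value=3
Found 'x' at scope 0 with value 74

74


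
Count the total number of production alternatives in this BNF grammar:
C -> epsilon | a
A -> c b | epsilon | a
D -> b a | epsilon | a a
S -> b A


Counting alternatives per rule:
  C: 2 alternative(s)
  A: 3 alternative(s)
  D: 3 alternative(s)
  S: 1 alternative(s)
Sum: 2 + 3 + 3 + 1 = 9

9


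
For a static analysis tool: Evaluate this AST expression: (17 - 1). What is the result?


Expression: (17 - 1)
Evaluating step by step:
  17 - 1 = 16
Result: 16

16


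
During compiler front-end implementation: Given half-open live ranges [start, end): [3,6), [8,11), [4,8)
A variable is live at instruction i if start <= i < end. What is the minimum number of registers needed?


Live ranges:
  Var0: [3, 6)
  Var1: [8, 11)
  Var2: [4, 8)
Sweep-line events (position, delta, active):
  pos=3 start -> active=1
  pos=4 start -> active=2
  pos=6 end -> active=1
  pos=8 end -> active=0
  pos=8 start -> active=1
  pos=11 end -> active=0
Maximum simultaneous active: 2
Minimum registers needed: 2

2


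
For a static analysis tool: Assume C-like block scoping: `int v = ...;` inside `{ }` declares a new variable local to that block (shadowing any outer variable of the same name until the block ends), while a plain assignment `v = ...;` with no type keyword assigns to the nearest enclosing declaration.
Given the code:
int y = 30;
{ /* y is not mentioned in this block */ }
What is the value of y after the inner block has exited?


Analyzing scoping rules:
Outer scope: declares y = 30
Inner block: y is neither redeclared nor assigned -> unchanged
After the block -> 30
Result: 30

30


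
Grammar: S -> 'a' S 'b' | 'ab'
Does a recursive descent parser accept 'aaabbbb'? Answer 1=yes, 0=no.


Grammar accepts strings of the form a^n b^n (n >= 1)
Word: 'aaabbbb'
Counting: 3 a's and 4 b's
Check: 3 == 4? No
Mismatch: a-count != b-count
Rejected

0


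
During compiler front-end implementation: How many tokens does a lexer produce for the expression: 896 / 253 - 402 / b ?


Scanning '896 / 253 - 402 / b'
Token 1: '896' -> integer_literal
Token 2: '/' -> operator
Token 3: '253' -> integer_literal
Token 4: '-' -> operator
Token 5: '402' -> integer_literal
Token 6: '/' -> operator
Token 7: 'b' -> identifier
Total tokens: 7

7


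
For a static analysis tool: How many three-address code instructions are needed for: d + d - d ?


Expression: d + d - d
Generating three-address code (respecting * over +/- precedence):
  Instruction 1: t1 = d + d
  Instruction 2: t2 = t1 - d
Total instructions: 2

2


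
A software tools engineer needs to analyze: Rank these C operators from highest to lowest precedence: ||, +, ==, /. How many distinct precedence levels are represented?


Looking up precedence for each operator:
  || -> precedence 1
  + -> precedence 5
  == -> precedence 3
  / -> precedence 6
Sorted highest to lowest: /, +, ==, ||
Distinct precedence values: [6, 5, 3, 1]
Number of distinct levels: 4

4


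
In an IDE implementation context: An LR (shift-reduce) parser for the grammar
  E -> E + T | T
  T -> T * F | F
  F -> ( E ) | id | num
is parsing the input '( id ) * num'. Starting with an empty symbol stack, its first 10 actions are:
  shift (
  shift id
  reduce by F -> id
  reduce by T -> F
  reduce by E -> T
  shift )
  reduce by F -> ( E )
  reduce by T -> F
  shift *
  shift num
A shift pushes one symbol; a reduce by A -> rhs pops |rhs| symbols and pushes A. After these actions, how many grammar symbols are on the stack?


Tracking the symbol stack through each action:
  Action 1: shift '(' : push -> stack = [(] (size 1)
  Action 2: shift 'id' : push -> stack = [(, id] (size 2)
  Action 3: reduce by F -> id : pop 1, push F -> stack = [(, F] (size 2)
  Action 4: reduce by T -> F : pop 1, push T -> stack = [(, T] (size 2)
  Action 5: reduce by E -> T : pop 1, push E -> stack = [(, E] (size 2)
  Action 6: shift ')' : push -> stack = [(, E, )] (size 3)
  Action 7: reduce by F -> ( E ) : pop 3, push F -> stack = [F] (size 1)
  Action 8: reduce by T -> F : pop 1, push T -> stack = [T] (size 1)
  Action 9: shift '*' : push -> stack = [T, *] (size 2)
  Action 10: shift 'num' : push -> stack = [T, *, num] (size 3)
Final stack size: 3

3


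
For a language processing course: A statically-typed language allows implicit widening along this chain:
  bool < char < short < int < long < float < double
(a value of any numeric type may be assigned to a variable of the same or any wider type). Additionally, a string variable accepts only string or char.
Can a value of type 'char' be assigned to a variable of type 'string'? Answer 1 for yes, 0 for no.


Target variable type: string
Source value type: char
Rule: string accepts only {string, char}
  source 'char' in {string, char}? Yes
Result: 1

1


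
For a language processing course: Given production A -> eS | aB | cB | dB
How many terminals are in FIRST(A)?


Production: A -> eS | aB | cB | dB
Examining each alternative for leading terminals:
  A -> eS : first terminal = 'e'
  A -> aB : first terminal = 'a'
  A -> cB : first terminal = 'c'
  A -> dB : first terminal = 'd'
FIRST(A) = {a, c, d, e}
Count: 4

4


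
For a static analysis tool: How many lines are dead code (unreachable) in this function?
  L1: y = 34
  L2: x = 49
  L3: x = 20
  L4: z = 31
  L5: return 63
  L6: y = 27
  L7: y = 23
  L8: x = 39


Analyzing control flow:
  L1: reachable (before return)
  L2: reachable (before return)
  L3: reachable (before return)
  L4: reachable (before return)
  L5: reachable (return statement)
  L6: DEAD (after return at L5)
  L7: DEAD (after return at L5)
  L8: DEAD (after return at L5)
Return at L5, total lines = 8
Dead lines: L6 through L8
Count: 3

3


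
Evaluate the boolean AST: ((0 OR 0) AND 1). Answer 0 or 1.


Step 1: Evaluate inner node
  0 OR 0 = 0
Step 2: Evaluate root node
  0 AND 1 = 0

0


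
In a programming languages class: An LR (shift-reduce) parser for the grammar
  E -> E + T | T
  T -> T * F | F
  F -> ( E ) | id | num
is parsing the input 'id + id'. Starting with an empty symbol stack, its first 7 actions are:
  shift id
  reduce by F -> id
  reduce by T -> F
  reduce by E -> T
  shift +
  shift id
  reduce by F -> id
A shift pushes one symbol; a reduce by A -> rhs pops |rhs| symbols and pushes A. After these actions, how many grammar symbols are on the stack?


Tracking the symbol stack through each action:
  Action 1: shift 'id' : push -> stack = [id] (size 1)
  Action 2: reduce by F -> id : pop 1, push F -> stack = [F] (size 1)
  Action 3: reduce by T -> F : pop 1, push T -> stack = [T] (size 1)
  Action 4: reduce by E -> T : pop 1, push E -> stack = [E] (size 1)
  Action 5: shift '+' : push -> stack = [E, +] (size 2)
  Action 6: shift 'id' : push -> stack = [E, +, id] (size 3)
  Action 7: reduce by F -> id : pop 1, push F -> stack = [E, +, F] (size 3)
Final stack size: 3

3


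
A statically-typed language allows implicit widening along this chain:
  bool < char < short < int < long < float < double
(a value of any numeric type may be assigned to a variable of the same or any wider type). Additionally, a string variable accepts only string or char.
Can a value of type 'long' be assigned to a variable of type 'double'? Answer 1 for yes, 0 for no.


Target variable type: double
Source value type: long
Numeric ranks: long=4, double=6
Widening allowed iff rank(source) <= rank(target): 4 <= 6? Yes
Result: 1

1


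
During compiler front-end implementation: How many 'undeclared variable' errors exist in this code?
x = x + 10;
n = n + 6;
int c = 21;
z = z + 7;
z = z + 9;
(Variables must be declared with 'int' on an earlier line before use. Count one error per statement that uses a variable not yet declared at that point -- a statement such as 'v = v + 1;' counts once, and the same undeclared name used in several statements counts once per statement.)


Scanning code line by line:
  Line 1: use 'x' -> ERROR (undeclared)
  Line 2: use 'n' -> ERROR (undeclared)
  Line 3: declare 'c' -> declared = ['c']
  Line 4: use 'z' -> ERROR (undeclared)
  Line 5: use 'z' -> ERROR (undeclared)
Total undeclared variable errors: 4

4
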